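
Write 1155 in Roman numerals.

Convert 1155 to Roman numerals:
  1155 contains 1×1000 (M)
  155 contains 1×100 (C)
  55 contains 1×50 (L)
  5 contains 1×5 (V)

MCLV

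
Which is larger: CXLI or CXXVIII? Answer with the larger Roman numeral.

CXLI = 141
CXXVIII = 128
141 is larger

CXLI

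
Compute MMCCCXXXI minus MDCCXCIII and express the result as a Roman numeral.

MMCCCXXXI = 2331
MDCCXCIII = 1793
2331 - 1793 = 538

DXXXVIII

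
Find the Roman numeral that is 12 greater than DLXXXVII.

DLXXXVII = 587
587 + 12 = 599

DXCIX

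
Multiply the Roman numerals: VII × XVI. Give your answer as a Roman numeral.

VII = 7
XVI = 16
7 × 16 = 112

CXII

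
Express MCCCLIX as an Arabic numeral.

MCCCLIX: M=1000, C=100, C=100, C=100, L=50, IX=9
1000 + 100 + 100 + 100 + 50 + 9 = 1359

1359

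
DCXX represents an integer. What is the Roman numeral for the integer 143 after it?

DCXX = 620
620 + 143 = 763

DCCLXIII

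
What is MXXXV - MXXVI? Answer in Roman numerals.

MXXXV = 1035
MXXVI = 1026
1035 - 1026 = 9

IX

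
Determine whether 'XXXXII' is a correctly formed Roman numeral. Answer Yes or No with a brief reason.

'XXXXII': More than 3 consecutive X's

No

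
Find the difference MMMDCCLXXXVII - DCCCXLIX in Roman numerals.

MMMDCCLXXXVII = 3787
DCCCXLIX = 849
3787 - 849 = 2938

MMCMXXXVIII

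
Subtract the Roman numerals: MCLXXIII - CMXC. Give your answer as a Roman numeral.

MCLXXIII = 1173
CMXC = 990
1173 - 990 = 183

CLXXXIII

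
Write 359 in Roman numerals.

Convert 359 to Roman numerals:
  359 contains 3×100 (CCC)
  59 contains 1×50 (L)
  9 contains 1×9 (IX)

CCCLIX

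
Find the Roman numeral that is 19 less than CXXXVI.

CXXXVI = 136
136 - 19 = 117

CXVII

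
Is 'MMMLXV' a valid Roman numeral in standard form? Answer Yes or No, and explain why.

'MMMLXV': Check the rules: uses only the symbols I, V, X, L, C, D, M; no symbol is repeated more than three times in a row; V, L and D each appear at most once; no smaller symbol precedes a larger one (values never increase from left to right). Value: M (1000) + M (1000) + M (1000) + L (50) + X (10) + V (5) = 3065. So it is a valid standard Roman numeral.

Yes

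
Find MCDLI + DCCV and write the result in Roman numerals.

MCDLI = 1451
DCCV = 705
1451 + 705 = 2156

MMCLVI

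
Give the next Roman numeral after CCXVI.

CCXVI = 216, so the next integer is 216 + 1 = 217

CCXVII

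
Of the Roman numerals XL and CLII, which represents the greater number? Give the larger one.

XL = 40
CLII = 152
152 is larger

CLII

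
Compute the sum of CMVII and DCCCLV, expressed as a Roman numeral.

CMVII = 907
DCCCLV = 855
907 + 855 = 1762

MDCCLXII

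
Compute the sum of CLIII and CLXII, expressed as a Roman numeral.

CLIII = 153
CLXII = 162
153 + 162 = 315

CCCXV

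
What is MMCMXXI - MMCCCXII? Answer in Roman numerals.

MMCMXXI = 2921
MMCCCXII = 2312
2921 - 2312 = 609

DCIX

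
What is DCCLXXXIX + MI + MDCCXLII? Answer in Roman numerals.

DCCLXXXIX = 789, MI = 1001, MDCCXLII = 1742
789 + 1001 = 1790
1790 + 1742 = 3532

MMMDXXXII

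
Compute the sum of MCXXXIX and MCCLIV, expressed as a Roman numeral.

MCXXXIX = 1139
MCCLIV = 1254
1139 + 1254 = 2393

MMCCCXCIII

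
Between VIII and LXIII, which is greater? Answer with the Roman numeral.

VIII = 8
LXIII = 63
63 is larger

LXIII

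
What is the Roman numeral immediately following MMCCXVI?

MMCCXVI = 2216; next is 2217

MMCCXVII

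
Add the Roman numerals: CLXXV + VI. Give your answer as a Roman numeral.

CLXXV = 175
VI = 6
175 + 6 = 181

CLXXXI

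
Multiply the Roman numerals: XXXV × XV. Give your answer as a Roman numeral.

XXXV = 35
XV = 15
35 × 15 = 525

DXXV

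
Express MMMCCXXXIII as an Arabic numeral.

MMMCCXXXIII: M=1000, M=1000, M=1000, C=100, C=100, X=10, X=10, X=10, I=1, I=1, I=1
1000 + 1000 + 1000 + 100 + 100 + 10 + 10 + 10 + 1 + 1 + 1 = 3233

3233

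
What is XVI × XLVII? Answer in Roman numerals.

XVI = 16
XLVII = 47
16 × 47 = 752

DCCLII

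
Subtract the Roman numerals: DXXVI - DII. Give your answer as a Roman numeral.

DXXVI = 526
DII = 502
526 - 502 = 24

XXIV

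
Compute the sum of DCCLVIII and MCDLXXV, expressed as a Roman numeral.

DCCLVIII = 758
MCDLXXV = 1475
758 + 1475 = 2233

MMCCXXXIII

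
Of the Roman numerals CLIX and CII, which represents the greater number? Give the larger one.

CLIX = 159
CII = 102
159 is larger

CLIX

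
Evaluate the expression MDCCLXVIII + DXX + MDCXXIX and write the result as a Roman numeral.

MDCCLXVIII = 1768, DXX = 520, MDCXXIX = 1629
1768 + 520 = 2288
2288 + 1629 = 3917

MMMCMXVII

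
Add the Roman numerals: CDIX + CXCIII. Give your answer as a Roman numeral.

CDIX = 409
CXCIII = 193
409 + 193 = 602

DCII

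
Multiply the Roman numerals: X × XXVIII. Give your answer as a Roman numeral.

X = 10
XXVIII = 28
10 × 28 = 280

CCLXXX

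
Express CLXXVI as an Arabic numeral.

CLXXVI: C=100, L=50, X=10, X=10, V=5, I=1
100 + 50 + 10 + 10 + 5 + 1 = 176

176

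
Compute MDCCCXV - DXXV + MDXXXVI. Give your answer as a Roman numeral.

MDCCCXV = 1815, DXXV = 525, MDXXXVI = 1536
1815 - 525 = 1290
1290 + 1536 = 2826

MMDCCCXXVI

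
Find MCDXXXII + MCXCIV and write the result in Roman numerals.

MCDXXXII = 1432
MCXCIV = 1194
1432 + 1194 = 2626

MMDCXXVI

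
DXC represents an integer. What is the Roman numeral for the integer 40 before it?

DXC = 590
590 - 40 = 550

DL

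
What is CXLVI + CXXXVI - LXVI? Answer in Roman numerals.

CXLVI = 146, CXXXVI = 136, LXVI = 66
146 + 136 = 282
282 - 66 = 216

CCXVI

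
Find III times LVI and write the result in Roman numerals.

III = 3
LVI = 56
3 × 56 = 168

CLXVIII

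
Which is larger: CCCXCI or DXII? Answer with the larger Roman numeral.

CCCXCI = 391
DXII = 512
512 is larger

DXII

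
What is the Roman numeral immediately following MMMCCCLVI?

MMMCCCLVI = 3356; next is 3357

MMMCCCLVII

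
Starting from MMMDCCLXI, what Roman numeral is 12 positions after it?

MMMDCCLXI = 3761
3761 + 12 = 3773

MMMDCCLXXIII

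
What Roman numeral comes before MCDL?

MCDL = 1450, so the previous integer is 1450 - 1 = 1449

MCDXLIX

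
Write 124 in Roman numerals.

Convert 124 to Roman numerals:
  124 contains 1×100 (C)
  24 contains 2×10 (XX)
  4 contains 1×4 (IV)

CXXIV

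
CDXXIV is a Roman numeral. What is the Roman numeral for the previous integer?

CDXXIV = 424, so the previous integer is 424 - 1 = 423

CDXXIII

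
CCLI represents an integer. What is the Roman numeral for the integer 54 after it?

CCLI = 251
251 + 54 = 305

CCCV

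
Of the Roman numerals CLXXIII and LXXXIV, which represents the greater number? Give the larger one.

CLXXIII = 173
LXXXIV = 84
173 is larger

CLXXIII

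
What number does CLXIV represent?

CLXIV: C=100, L=50, X=10, IV=4
100 + 50 + 10 + 4 = 164

164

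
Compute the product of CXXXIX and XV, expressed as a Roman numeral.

CXXXIX = 139
XV = 15
139 × 15 = 2085

MMLXXXV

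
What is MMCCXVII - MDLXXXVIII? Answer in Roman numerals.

MMCCXVII = 2217
MDLXXXVIII = 1588
2217 - 1588 = 629

DCXXIX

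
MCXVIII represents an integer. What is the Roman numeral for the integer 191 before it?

MCXVIII = 1118
1118 - 191 = 927

CMXXVII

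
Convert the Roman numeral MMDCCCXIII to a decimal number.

MMDCCCXIII: M=1000, M=1000, D=500, C=100, C=100, C=100, X=10, I=1, I=1, I=1
1000 + 1000 + 500 + 100 + 100 + 100 + 10 + 1 + 1 + 1 = 2813

2813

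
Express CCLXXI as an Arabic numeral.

CCLXXI: C=100, C=100, L=50, X=10, X=10, I=1
100 + 100 + 50 + 10 + 10 + 1 = 271

271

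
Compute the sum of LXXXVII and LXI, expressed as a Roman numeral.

LXXXVII = 87
LXI = 61
87 + 61 = 148

CXLVIII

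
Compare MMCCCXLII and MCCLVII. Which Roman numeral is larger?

MMCCCXLII = 2342
MCCLVII = 1257
2342 is larger

MMCCCXLII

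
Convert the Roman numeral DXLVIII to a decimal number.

DXLVIII: D=500, XL=40, V=5, I=1, I=1, I=1
500 + 40 + 5 + 1 + 1 + 1 = 548

548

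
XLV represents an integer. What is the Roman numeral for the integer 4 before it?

XLV = 45
45 - 4 = 41

XLI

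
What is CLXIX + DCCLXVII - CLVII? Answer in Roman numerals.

CLXIX = 169, DCCLXVII = 767, CLVII = 157
169 + 767 = 936
936 - 157 = 779

DCCLXXIX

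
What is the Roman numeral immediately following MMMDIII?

MMMDIII = 3503, so the next integer is 3503 + 1 = 3504

MMMDIV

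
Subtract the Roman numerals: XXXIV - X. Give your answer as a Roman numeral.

XXXIV = 34
X = 10
34 - 10 = 24

XXIV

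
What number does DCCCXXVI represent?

DCCCXXVI: D=500, C=100, C=100, C=100, X=10, X=10, V=5, I=1
500 + 100 + 100 + 100 + 10 + 10 + 5 + 1 = 826

826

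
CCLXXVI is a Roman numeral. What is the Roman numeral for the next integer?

CCLXXVI = 276, so the next integer is 276 + 1 = 277

CCLXXVII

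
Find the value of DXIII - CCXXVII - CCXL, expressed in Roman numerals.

DXIII = 513, CCXXVII = 227, CCXL = 240
513 - 227 = 286
286 - 240 = 46

XLVI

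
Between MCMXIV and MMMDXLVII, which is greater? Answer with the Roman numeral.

MCMXIV = 1914
MMMDXLVII = 3547
3547 is larger

MMMDXLVII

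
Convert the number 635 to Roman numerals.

Convert 635 to Roman numerals:
  635 contains 1×500 (D)
  135 contains 1×100 (C)
  35 contains 3×10 (XXX)
  5 contains 1×5 (V)

DCXXXV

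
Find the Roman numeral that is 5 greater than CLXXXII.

CLXXXII = 182
182 + 5 = 187

CLXXXVII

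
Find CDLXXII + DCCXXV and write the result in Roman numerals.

CDLXXII = 472
DCCXXV = 725
472 + 725 = 1197

MCXCVII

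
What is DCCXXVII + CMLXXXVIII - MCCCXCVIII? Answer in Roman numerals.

DCCXXVII = 727, CMLXXXVIII = 988, MCCCXCVIII = 1398
727 + 988 = 1715
1715 - 1398 = 317

CCCXVII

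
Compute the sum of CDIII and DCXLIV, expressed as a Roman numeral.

CDIII = 403
DCXLIV = 644
403 + 644 = 1047

MXLVII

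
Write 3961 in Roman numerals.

Convert 3961 to Roman numerals:
  3961 contains 3×1000 (MMM)
  961 contains 1×900 (CM)
  61 contains 1×50 (L)
  11 contains 1×10 (X)
  1 contains 1×1 (I)

MMMCMLXI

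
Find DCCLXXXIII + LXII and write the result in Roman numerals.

DCCLXXXIII = 783
LXII = 62
783 + 62 = 845

DCCCXLV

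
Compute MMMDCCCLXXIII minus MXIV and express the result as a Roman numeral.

MMMDCCCLXXIII = 3873
MXIV = 1014
3873 - 1014 = 2859

MMDCCCLIX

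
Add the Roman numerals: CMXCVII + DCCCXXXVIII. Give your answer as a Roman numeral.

CMXCVII = 997
DCCCXXXVIII = 838
997 + 838 = 1835

MDCCCXXXV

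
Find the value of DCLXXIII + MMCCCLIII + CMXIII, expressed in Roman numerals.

DCLXXIII = 673, MMCCCLIII = 2353, CMXIII = 913
673 + 2353 = 3026
3026 + 913 = 3939

MMMCMXXXIX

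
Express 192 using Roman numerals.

Convert 192 to Roman numerals:
  192 contains 1×100 (C)
  92 contains 1×90 (XC)
  2 contains 2×1 (II)

CXCII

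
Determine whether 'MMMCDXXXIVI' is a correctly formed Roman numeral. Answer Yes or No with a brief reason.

'MMMCDXXXIVI': I cannot come right after the subtractive pair IV: once I is subtracted in IV, the next symbol must be smaller than I

No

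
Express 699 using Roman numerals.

Convert 699 to Roman numerals:
  699 contains 1×500 (D)
  199 contains 1×100 (C)
  99 contains 1×90 (XC)
  9 contains 1×9 (IX)

DCXCIX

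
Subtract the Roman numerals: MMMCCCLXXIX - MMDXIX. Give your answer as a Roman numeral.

MMMCCCLXXIX = 3379
MMDXIX = 2519
3379 - 2519 = 860

DCCCLX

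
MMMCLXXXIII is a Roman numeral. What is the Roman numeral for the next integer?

MMMCLXXXIII = 3183, so the next integer is 3183 + 1 = 3184

MMMCLXXXIV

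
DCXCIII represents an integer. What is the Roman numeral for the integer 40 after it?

DCXCIII = 693
693 + 40 = 733

DCCXXXIII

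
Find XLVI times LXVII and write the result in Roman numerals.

XLVI = 46
LXVII = 67
46 × 67 = 3082

MMMLXXXII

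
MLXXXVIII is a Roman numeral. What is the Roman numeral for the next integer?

MLXXXVIII = 1088, so the next integer is 1088 + 1 = 1089

MLXXXIX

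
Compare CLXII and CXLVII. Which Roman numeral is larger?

CLXII = 162
CXLVII = 147
162 is larger

CLXII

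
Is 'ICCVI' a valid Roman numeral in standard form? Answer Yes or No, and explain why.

'ICCVI': Invalid subtractive combination: IC

No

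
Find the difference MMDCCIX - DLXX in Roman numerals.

MMDCCIX = 2709
DLXX = 570
2709 - 570 = 2139

MMCXXXIX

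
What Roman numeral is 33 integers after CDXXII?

CDXXII = 422
422 + 33 = 455

CDLV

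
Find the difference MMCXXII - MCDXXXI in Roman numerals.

MMCXXII = 2122
MCDXXXI = 1431
2122 - 1431 = 691

DCXCI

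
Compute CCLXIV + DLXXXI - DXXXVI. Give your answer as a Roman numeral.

CCLXIV = 264, DLXXXI = 581, DXXXVI = 536
264 + 581 = 845
845 - 536 = 309

CCCIX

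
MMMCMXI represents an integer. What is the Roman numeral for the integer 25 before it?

MMMCMXI = 3911
3911 - 25 = 3886

MMMDCCCLXXXVI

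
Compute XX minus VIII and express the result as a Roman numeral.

XX = 20
VIII = 8
20 - 8 = 12

XII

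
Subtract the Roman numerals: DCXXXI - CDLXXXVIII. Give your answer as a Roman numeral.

DCXXXI = 631
CDLXXXVIII = 488
631 - 488 = 143

CXLIII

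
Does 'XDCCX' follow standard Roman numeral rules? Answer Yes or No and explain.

'XDCCX': Invalid subtractive combination: XD

No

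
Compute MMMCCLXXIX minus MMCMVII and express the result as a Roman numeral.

MMMCCLXXIX = 3279
MMCMVII = 2907
3279 - 2907 = 372

CCCLXXII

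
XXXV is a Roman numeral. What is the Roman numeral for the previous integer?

XXXV = 35; previous is 34

XXXIV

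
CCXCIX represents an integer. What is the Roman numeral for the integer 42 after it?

CCXCIX = 299
299 + 42 = 341

CCCXLI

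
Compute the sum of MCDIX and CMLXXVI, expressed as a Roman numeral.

MCDIX = 1409
CMLXXVI = 976
1409 + 976 = 2385

MMCCCLXXXV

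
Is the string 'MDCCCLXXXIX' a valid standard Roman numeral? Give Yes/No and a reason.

'MDCCCLXXXIX': Check the rules: uses only the symbols I, V, X, L, C, D, M; no symbol is repeated more than three times in a row; V, L and D each appear at most once; the only place a smaller symbol precedes a larger one is the allowed subtractive pair IX, the symbol right after such a pair (if any) is smaller than the pair's first symbol, and otherwise the values never increase from left to right. Value: M (1000) + D (500) + C (100) + C (100) + C (100) + L (50) + X (10) + X (10) + X (10) + IX (9) = 1889. So it is a valid standard Roman numeral.

Yes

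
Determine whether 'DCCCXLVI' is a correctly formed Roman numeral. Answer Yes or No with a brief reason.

'DCCCXLVI': Check the rules: uses only the symbols I, V, X, L, C, D, M; no symbol is repeated more than three times in a row; V, L and D each appear at most once; the only place a smaller symbol precedes a larger one is the allowed subtractive pair XL, the symbol right after such a pair (if any) is smaller than the pair's first symbol, and otherwise the values never increase from left to right. Value: D (500) + C (100) + C (100) + C (100) + XL (40) + V (5) + I (1) = 846. So it is a valid standard Roman numeral.

Yes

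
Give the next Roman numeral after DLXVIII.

DLXVIII = 568, so the next integer is 568 + 1 = 569

DLXIX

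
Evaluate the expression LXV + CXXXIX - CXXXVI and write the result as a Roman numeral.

LXV = 65, CXXXIX = 139, CXXXVI = 136
65 + 139 = 204
204 - 136 = 68

LXVIII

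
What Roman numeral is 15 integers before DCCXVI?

DCCXVI = 716
716 - 15 = 701

DCCI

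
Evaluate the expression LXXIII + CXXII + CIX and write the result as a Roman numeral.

LXXIII = 73, CXXII = 122, CIX = 109
73 + 122 = 195
195 + 109 = 304

CCCIV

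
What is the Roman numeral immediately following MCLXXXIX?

MCLXXXIX = 1189; next is 1190

MCXC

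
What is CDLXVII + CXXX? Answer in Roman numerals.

CDLXVII = 467
CXXX = 130
467 + 130 = 597

DXCVII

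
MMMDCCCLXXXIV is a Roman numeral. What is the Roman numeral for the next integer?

MMMDCCCLXXXIV = 3884; next is 3885

MMMDCCCLXXXV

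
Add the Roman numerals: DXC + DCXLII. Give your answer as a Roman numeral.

DXC = 590
DCXLII = 642
590 + 642 = 1232

MCCXXXII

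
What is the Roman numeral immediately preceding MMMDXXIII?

MMMDXXIII = 3523, so the previous integer is 3523 - 1 = 3522

MMMDXXII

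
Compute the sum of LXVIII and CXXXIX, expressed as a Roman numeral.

LXVIII = 68
CXXXIX = 139
68 + 139 = 207

CCVII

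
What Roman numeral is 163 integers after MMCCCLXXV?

MMCCCLXXV = 2375
2375 + 163 = 2538

MMDXXXVIII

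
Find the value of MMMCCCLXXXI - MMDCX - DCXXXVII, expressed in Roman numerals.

MMMCCCLXXXI = 3381, MMDCX = 2610, DCXXXVII = 637
3381 - 2610 = 771
771 - 637 = 134

CXXXIV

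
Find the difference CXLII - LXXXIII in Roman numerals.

CXLII = 142
LXXXIII = 83
142 - 83 = 59

LIX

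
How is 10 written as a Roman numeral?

Convert 10 to Roman numerals:
  10 contains 1×10 (X)

X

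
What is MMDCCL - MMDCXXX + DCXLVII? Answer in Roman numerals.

MMDCCL = 2750, MMDCXXX = 2630, DCXLVII = 647
2750 - 2630 = 120
120 + 647 = 767

DCCLXVII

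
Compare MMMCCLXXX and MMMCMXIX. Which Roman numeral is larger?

MMMCCLXXX = 3280
MMMCMXIX = 3919
3919 is larger

MMMCMXIX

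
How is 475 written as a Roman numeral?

Convert 475 to Roman numerals:
  475 contains 1×400 (CD)
  75 contains 1×50 (L)
  25 contains 2×10 (XX)
  5 contains 1×5 (V)

CDLXXV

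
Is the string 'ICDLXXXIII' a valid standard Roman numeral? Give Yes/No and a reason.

'ICDLXXXIII': Invalid subtractive combination: IC

No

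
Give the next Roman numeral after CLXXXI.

CLXXXI = 181, so the next integer is 181 + 1 = 182

CLXXXII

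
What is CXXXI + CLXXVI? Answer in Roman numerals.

CXXXI = 131
CLXXVI = 176
131 + 176 = 307

CCCVII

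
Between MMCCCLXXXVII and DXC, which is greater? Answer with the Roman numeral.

MMCCCLXXXVII = 2387
DXC = 590
2387 is larger

MMCCCLXXXVII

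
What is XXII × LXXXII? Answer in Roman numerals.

XXII = 22
LXXXII = 82
22 × 82 = 1804

MDCCCIV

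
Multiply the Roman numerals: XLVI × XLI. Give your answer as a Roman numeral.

XLVI = 46
XLI = 41
46 × 41 = 1886

MDCCCLXXXVI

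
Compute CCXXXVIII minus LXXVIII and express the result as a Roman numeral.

CCXXXVIII = 238
LXXVIII = 78
238 - 78 = 160

CLX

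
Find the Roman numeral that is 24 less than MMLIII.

MMLIII = 2053
2053 - 24 = 2029

MMXXIX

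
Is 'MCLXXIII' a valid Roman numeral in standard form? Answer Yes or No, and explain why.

'MCLXXIII': Check the rules: uses only the symbols I, V, X, L, C, D, M; no symbol is repeated more than three times in a row; V, L and D each appear at most once; no smaller symbol precedes a larger one (values never increase from left to right). Value: M (1000) + C (100) + L (50) + X (10) + X (10) + I (1) + I (1) + I (1) = 1173. So it is a valid standard Roman numeral.

Yes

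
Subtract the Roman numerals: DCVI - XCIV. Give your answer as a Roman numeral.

DCVI = 606
XCIV = 94
606 - 94 = 512

DXII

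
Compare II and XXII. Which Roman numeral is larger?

II = 2
XXII = 22
22 is larger

XXII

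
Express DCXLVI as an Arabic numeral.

DCXLVI: D=500, C=100, XL=40, V=5, I=1
500 + 100 + 40 + 5 + 1 = 646

646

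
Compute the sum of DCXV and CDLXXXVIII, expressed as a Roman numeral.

DCXV = 615
CDLXXXVIII = 488
615 + 488 = 1103

MCIII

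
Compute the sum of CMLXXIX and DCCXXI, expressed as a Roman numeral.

CMLXXIX = 979
DCCXXI = 721
979 + 721 = 1700

MDCC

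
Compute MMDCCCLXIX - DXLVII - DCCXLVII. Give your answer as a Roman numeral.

MMDCCCLXIX = 2869, DXLVII = 547, DCCXLVII = 747
2869 - 547 = 2322
2322 - 747 = 1575

MDLXXV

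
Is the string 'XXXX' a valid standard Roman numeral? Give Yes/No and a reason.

'XXXX': More than 3 consecutive X's

No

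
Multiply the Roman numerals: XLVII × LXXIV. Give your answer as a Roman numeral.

XLVII = 47
LXXIV = 74
47 × 74 = 3478

MMMCDLXXVIII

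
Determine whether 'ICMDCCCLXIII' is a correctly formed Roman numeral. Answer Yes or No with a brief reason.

'ICMDCCCLXIII': Invalid subtractive combination: IC

No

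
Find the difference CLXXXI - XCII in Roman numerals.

CLXXXI = 181
XCII = 92
181 - 92 = 89

LXXXIX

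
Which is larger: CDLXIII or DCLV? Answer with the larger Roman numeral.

CDLXIII = 463
DCLV = 655
655 is larger

DCLV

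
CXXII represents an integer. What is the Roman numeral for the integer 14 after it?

CXXII = 122
122 + 14 = 136

CXXXVI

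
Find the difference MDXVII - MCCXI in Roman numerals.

MDXVII = 1517
MCCXI = 1211
1517 - 1211 = 306

CCCVI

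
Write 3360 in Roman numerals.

Convert 3360 to Roman numerals:
  3360 contains 3×1000 (MMM)
  360 contains 3×100 (CCC)
  60 contains 1×50 (L)
  10 contains 1×10 (X)

MMMCCCLX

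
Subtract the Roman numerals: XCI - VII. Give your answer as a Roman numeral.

XCI = 91
VII = 7
91 - 7 = 84

LXXXIV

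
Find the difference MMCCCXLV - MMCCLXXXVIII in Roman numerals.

MMCCCXLV = 2345
MMCCLXXXVIII = 2288
2345 - 2288 = 57

LVII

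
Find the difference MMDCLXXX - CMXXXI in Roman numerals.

MMDCLXXX = 2680
CMXXXI = 931
2680 - 931 = 1749

MDCCXLIX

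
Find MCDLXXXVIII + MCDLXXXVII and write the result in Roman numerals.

MCDLXXXVIII = 1488
MCDLXXXVII = 1487
1488 + 1487 = 2975

MMCMLXXV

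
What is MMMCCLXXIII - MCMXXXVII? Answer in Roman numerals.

MMMCCLXXIII = 3273
MCMXXXVII = 1937
3273 - 1937 = 1336

MCCCXXXVI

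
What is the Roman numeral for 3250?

Convert 3250 to Roman numerals:
  3250 contains 3×1000 (MMM)
  250 contains 2×100 (CC)
  50 contains 1×50 (L)

MMMCCL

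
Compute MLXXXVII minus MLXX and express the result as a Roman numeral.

MLXXXVII = 1087
MLXX = 1070
1087 - 1070 = 17

XVII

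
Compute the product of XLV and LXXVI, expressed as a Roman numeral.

XLV = 45
LXXVI = 76
45 × 76 = 3420

MMMCDXX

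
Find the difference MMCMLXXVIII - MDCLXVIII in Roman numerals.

MMCMLXXVIII = 2978
MDCLXVIII = 1668
2978 - 1668 = 1310

MCCCX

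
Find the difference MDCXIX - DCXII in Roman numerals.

MDCXIX = 1619
DCXII = 612
1619 - 612 = 1007

MVII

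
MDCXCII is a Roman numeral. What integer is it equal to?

MDCXCII: M=1000, D=500, C=100, XC=90, I=1, I=1
1000 + 500 + 100 + 90 + 1 + 1 = 1692

1692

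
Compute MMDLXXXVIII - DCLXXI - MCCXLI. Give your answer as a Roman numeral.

MMDLXXXVIII = 2588, DCLXXI = 671, MCCXLI = 1241
2588 - 671 = 1917
1917 - 1241 = 676

DCLXXVI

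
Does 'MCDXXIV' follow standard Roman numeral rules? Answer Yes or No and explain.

'MCDXXIV': Check the rules: uses only the symbols I, V, X, L, C, D, M; no symbol is repeated more than three times in a row; V, L and D each appear at most once; the only places a smaller symbol precedes a larger one are the allowed subtractive pairs CD, IV, the symbol right after such a pair (if any) is smaller than the pair's first symbol, and otherwise the values never increase from left to right. Value: M (1000) + CD (400) + X (10) + X (10) + IV (4) = 1424. So it is a valid standard Roman numeral.

Yes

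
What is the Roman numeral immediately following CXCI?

CXCI = 191; next is 192

CXCII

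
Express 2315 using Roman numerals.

Convert 2315 to Roman numerals:
  2315 contains 2×1000 (MM)
  315 contains 3×100 (CCC)
  15 contains 1×10 (X)
  5 contains 1×5 (V)

MMCCCXV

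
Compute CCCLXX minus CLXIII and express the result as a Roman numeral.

CCCLXX = 370
CLXIII = 163
370 - 163 = 207

CCVII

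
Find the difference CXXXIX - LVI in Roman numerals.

CXXXIX = 139
LVI = 56
139 - 56 = 83

LXXXIII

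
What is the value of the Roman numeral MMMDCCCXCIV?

MMMDCCCXCIV: M=1000, M=1000, M=1000, D=500, C=100, C=100, C=100, XC=90, IV=4
1000 + 1000 + 1000 + 500 + 100 + 100 + 100 + 90 + 4 = 3894

3894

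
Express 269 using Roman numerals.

Convert 269 to Roman numerals:
  269 contains 2×100 (CC)
  69 contains 1×50 (L)
  19 contains 1×10 (X)
  9 contains 1×9 (IX)

CCLXIX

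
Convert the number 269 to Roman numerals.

Convert 269 to Roman numerals:
  269 contains 2×100 (CC)
  69 contains 1×50 (L)
  19 contains 1×10 (X)
  9 contains 1×9 (IX)

CCLXIX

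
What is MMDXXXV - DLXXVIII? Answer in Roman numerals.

MMDXXXV = 2535
DLXXVIII = 578
2535 - 578 = 1957

MCMLVII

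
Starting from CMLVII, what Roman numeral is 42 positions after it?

CMLVII = 957
957 + 42 = 999

CMXCIX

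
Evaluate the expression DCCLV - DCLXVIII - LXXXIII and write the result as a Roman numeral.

DCCLV = 755, DCLXVIII = 668, LXXXIII = 83
755 - 668 = 87
87 - 83 = 4

IV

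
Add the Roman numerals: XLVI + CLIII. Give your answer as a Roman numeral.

XLVI = 46
CLIII = 153
46 + 153 = 199

CXCIX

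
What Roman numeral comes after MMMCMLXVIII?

MMMCMLXVIII = 3968; next is 3969

MMMCMLXIX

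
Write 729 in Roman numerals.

Convert 729 to Roman numerals:
  729 contains 1×500 (D)
  229 contains 2×100 (CC)
  29 contains 2×10 (XX)
  9 contains 1×9 (IX)

DCCXXIX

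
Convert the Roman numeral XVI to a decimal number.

XVI: X=10, V=5, I=1
10 + 5 + 1 = 16

16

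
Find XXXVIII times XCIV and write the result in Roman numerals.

XXXVIII = 38
XCIV = 94
38 × 94 = 3572

MMMDLXXII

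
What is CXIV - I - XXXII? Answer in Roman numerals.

CXIV = 114, I = 1, XXXII = 32
114 - 1 = 113
113 - 32 = 81

LXXXI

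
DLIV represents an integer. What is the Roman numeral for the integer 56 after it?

DLIV = 554
554 + 56 = 610

DCX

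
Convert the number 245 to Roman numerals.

Convert 245 to Roman numerals:
  245 contains 2×100 (CC)
  45 contains 1×40 (XL)
  5 contains 1×5 (V)

CCXLV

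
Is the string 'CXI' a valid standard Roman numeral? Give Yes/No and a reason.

'CXI': Check the rules: uses only the symbols I, V, X, L, C, D, M; no symbol is repeated more than three times in a row; V, L and D each appear at most once; no smaller symbol precedes a larger one (values never increase from left to right). Value: C (100) + X (10) + I (1) = 111. So it is a valid standard Roman numeral.

Yes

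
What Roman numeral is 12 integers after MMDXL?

MMDXL = 2540
2540 + 12 = 2552

MMDLII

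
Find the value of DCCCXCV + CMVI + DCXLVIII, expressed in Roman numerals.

DCCCXCV = 895, CMVI = 906, DCXLVIII = 648
895 + 906 = 1801
1801 + 648 = 2449

MMCDXLIX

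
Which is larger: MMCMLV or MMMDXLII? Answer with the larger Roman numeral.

MMCMLV = 2955
MMMDXLII = 3542
3542 is larger

MMMDXLII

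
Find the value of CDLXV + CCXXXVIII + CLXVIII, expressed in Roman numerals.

CDLXV = 465, CCXXXVIII = 238, CLXVIII = 168
465 + 238 = 703
703 + 168 = 871

DCCCLXXI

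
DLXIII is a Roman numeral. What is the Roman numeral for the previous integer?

DLXIII = 563, so the previous integer is 563 - 1 = 562

DLXII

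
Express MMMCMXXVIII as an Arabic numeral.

MMMCMXXVIII: M=1000, M=1000, M=1000, CM=900, X=10, X=10, V=5, I=1, I=1, I=1
1000 + 1000 + 1000 + 900 + 10 + 10 + 5 + 1 + 1 + 1 = 3928

3928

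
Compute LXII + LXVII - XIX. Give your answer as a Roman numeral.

LXII = 62, LXVII = 67, XIX = 19
62 + 67 = 129
129 - 19 = 110

CX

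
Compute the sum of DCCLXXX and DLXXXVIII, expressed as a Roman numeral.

DCCLXXX = 780
DLXXXVIII = 588
780 + 588 = 1368

MCCCLXVIII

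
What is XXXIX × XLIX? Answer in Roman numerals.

XXXIX = 39
XLIX = 49
39 × 49 = 1911

MCMXI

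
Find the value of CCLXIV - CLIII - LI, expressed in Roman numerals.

CCLXIV = 264, CLIII = 153, LI = 51
264 - 153 = 111
111 - 51 = 60

LX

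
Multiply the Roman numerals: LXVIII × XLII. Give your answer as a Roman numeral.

LXVIII = 68
XLII = 42
68 × 42 = 2856

MMDCCCLVI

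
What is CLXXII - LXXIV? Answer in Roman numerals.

CLXXII = 172
LXXIV = 74
172 - 74 = 98

XCVIII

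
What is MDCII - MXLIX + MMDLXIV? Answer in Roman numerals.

MDCII = 1602, MXLIX = 1049, MMDLXIV = 2564
1602 - 1049 = 553
553 + 2564 = 3117

MMMCXVII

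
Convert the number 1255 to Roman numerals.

Convert 1255 to Roman numerals:
  1255 contains 1×1000 (M)
  255 contains 2×100 (CC)
  55 contains 1×50 (L)
  5 contains 1×5 (V)

MCCLV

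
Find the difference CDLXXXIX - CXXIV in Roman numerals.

CDLXXXIX = 489
CXXIV = 124
489 - 124 = 365

CCCLXV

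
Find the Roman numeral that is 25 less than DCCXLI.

DCCXLI = 741
741 - 25 = 716

DCCXVI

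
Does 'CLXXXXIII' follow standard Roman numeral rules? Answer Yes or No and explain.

'CLXXXXIII': More than 3 consecutive X's

No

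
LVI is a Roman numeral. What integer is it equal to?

LVI: L=50, V=5, I=1
50 + 5 + 1 = 56

56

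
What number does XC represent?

XC: XC=90

90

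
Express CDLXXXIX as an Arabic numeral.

CDLXXXIX: CD=400, L=50, X=10, X=10, X=10, IX=9
400 + 50 + 10 + 10 + 10 + 9 = 489

489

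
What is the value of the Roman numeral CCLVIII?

CCLVIII: C=100, C=100, L=50, V=5, I=1, I=1, I=1
100 + 100 + 50 + 5 + 1 + 1 + 1 = 258

258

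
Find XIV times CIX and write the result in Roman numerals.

XIV = 14
CIX = 109
14 × 109 = 1526

MDXXVI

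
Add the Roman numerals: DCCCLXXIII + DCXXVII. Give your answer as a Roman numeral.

DCCCLXXIII = 873
DCXXVII = 627
873 + 627 = 1500

MD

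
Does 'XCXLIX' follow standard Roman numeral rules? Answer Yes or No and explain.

'XCXLIX': X (position 1) comes before the larger symbol L (position 4) without being directly in front of it as a subtractive pair; apart from IV, IX, XL, XC, CD and CM, symbols must go from largest to smallest

No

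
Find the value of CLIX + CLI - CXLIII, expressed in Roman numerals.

CLIX = 159, CLI = 151, CXLIII = 143
159 + 151 = 310
310 - 143 = 167

CLXVII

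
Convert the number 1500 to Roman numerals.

Convert 1500 to Roman numerals:
  1500 contains 1×1000 (M)
  500 contains 1×500 (D)

MD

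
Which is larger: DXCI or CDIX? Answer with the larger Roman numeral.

DXCI = 591
CDIX = 409
591 is larger

DXCI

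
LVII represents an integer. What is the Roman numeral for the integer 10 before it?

LVII = 57
57 - 10 = 47

XLVII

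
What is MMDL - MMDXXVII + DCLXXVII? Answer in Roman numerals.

MMDL = 2550, MMDXXVII = 2527, DCLXXVII = 677
2550 - 2527 = 23
23 + 677 = 700

DCC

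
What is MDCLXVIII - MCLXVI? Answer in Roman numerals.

MDCLXVIII = 1668
MCLXVI = 1166
1668 - 1166 = 502

DII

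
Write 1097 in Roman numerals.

Convert 1097 to Roman numerals:
  1097 contains 1×1000 (M)
  97 contains 1×90 (XC)
  7 contains 1×5 (V)
  2 contains 2×1 (II)

MXCVII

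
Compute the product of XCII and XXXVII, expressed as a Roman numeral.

XCII = 92
XXXVII = 37
92 × 37 = 3404

MMMCDIV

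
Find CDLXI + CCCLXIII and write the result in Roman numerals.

CDLXI = 461
CCCLXIII = 363
461 + 363 = 824

DCCCXXIV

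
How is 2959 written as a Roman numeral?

Convert 2959 to Roman numerals:
  2959 contains 2×1000 (MM)
  959 contains 1×900 (CM)
  59 contains 1×50 (L)
  9 contains 1×9 (IX)

MMCMLIX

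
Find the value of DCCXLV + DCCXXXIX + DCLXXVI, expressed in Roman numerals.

DCCXLV = 745, DCCXXXIX = 739, DCLXXVI = 676
745 + 739 = 1484
1484 + 676 = 2160

MMCLX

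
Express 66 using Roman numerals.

Convert 66 to Roman numerals:
  66 contains 1×50 (L)
  16 contains 1×10 (X)
  6 contains 1×5 (V)
  1 contains 1×1 (I)

LXVI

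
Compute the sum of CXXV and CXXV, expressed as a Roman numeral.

CXXV = 125
CXXV = 125
125 + 125 = 250

CCL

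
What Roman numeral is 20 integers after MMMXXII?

MMMXXII = 3022
3022 + 20 = 3042

MMMXLII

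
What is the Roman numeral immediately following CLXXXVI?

CLXXXVI = 186, so the next integer is 186 + 1 = 187

CLXXXVII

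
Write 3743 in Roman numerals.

Convert 3743 to Roman numerals:
  3743 contains 3×1000 (MMM)
  743 contains 1×500 (D)
  243 contains 2×100 (CC)
  43 contains 1×40 (XL)
  3 contains 3×1 (III)

MMMDCCXLIII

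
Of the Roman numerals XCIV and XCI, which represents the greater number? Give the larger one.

XCIV = 94
XCI = 91
94 is larger

XCIV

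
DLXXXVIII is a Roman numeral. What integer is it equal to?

DLXXXVIII: D=500, L=50, X=10, X=10, X=10, V=5, I=1, I=1, I=1
500 + 50 + 10 + 10 + 10 + 5 + 1 + 1 + 1 = 588

588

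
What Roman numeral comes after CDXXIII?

CDXXIII = 423; next is 424

CDXXIV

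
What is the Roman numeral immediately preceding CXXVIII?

CXXVIII = 128; previous is 127

CXXVII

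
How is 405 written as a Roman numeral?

Convert 405 to Roman numerals:
  405 contains 1×400 (CD)
  5 contains 1×5 (V)

CDV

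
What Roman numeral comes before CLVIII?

CLVIII = 158; previous is 157

CLVII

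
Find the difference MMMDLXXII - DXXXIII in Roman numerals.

MMMDLXXII = 3572
DXXXIII = 533
3572 - 533 = 3039

MMMXXXIX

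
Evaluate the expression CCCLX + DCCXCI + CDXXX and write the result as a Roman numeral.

CCCLX = 360, DCCXCI = 791, CDXXX = 430
360 + 791 = 1151
1151 + 430 = 1581

MDLXXXI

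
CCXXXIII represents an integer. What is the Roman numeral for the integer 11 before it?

CCXXXIII = 233
233 - 11 = 222

CCXXII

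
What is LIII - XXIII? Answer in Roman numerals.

LIII = 53
XXIII = 23
53 - 23 = 30

XXX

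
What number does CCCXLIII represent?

CCCXLIII: C=100, C=100, C=100, XL=40, I=1, I=1, I=1
100 + 100 + 100 + 40 + 1 + 1 + 1 = 343

343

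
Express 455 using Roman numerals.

Convert 455 to Roman numerals:
  455 contains 1×400 (CD)
  55 contains 1×50 (L)
  5 contains 1×5 (V)

CDLV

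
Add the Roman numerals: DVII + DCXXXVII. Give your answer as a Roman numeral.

DVII = 507
DCXXXVII = 637
507 + 637 = 1144

MCXLIV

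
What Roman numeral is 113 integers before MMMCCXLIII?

MMMCCXLIII = 3243
3243 - 113 = 3130

MMMCXXX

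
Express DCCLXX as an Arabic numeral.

DCCLXX: D=500, C=100, C=100, L=50, X=10, X=10
500 + 100 + 100 + 50 + 10 + 10 = 770

770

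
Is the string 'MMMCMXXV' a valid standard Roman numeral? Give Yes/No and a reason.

'MMMCMXXV': Check the rules: uses only the symbols I, V, X, L, C, D, M; no symbol is repeated more than three times in a row; V, L and D each appear at most once; the only place a smaller symbol precedes a larger one is the allowed subtractive pair CM, the symbol right after such a pair (if any) is smaller than the pair's first symbol, and otherwise the values never increase from left to right. Value: M (1000) + M (1000) + M (1000) + CM (900) + X (10) + X (10) + V (5) = 3925. So it is a valid standard Roman numeral.

Yes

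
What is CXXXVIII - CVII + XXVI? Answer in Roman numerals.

CXXXVIII = 138, CVII = 107, XXVI = 26
138 - 107 = 31
31 + 26 = 57

LVII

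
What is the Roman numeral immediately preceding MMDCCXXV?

MMDCCXXV = 2725; previous is 2724

MMDCCXXIV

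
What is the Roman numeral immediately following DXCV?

DXCV = 595; next is 596

DXCVI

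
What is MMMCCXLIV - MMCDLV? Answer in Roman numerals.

MMMCCXLIV = 3244
MMCDLV = 2455
3244 - 2455 = 789

DCCLXXXIX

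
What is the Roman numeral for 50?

Convert 50 to Roman numerals:
  50 contains 1×50 (L)

L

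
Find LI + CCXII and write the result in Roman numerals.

LI = 51
CCXII = 212
51 + 212 = 263

CCLXIII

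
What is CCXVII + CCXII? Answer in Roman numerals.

CCXVII = 217
CCXII = 212
217 + 212 = 429

CDXXIX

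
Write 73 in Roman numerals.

Convert 73 to Roman numerals:
  73 contains 1×50 (L)
  23 contains 2×10 (XX)
  3 contains 3×1 (III)

LXXIII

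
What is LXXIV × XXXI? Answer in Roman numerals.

LXXIV = 74
XXXI = 31
74 × 31 = 2294

MMCCXCIV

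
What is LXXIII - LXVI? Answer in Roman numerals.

LXXIII = 73
LXVI = 66
73 - 66 = 7

VII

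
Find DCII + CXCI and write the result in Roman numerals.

DCII = 602
CXCI = 191
602 + 191 = 793

DCCXCIII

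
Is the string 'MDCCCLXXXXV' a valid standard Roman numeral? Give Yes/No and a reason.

'MDCCCLXXXXV': More than 3 consecutive X's

No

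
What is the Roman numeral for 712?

Convert 712 to Roman numerals:
  712 contains 1×500 (D)
  212 contains 2×100 (CC)
  12 contains 1×10 (X)
  2 contains 2×1 (II)

DCCXII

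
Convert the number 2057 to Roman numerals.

Convert 2057 to Roman numerals:
  2057 contains 2×1000 (MM)
  57 contains 1×50 (L)
  7 contains 1×5 (V)
  2 contains 2×1 (II)

MMLVII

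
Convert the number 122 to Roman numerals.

Convert 122 to Roman numerals:
  122 contains 1×100 (C)
  22 contains 2×10 (XX)
  2 contains 2×1 (II)

CXXII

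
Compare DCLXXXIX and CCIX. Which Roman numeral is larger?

DCLXXXIX = 689
CCIX = 209
689 is larger

DCLXXXIX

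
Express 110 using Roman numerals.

Convert 110 to Roman numerals:
  110 contains 1×100 (C)
  10 contains 1×10 (X)

CX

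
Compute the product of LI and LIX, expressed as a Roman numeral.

LI = 51
LIX = 59
51 × 59 = 3009

MMMIX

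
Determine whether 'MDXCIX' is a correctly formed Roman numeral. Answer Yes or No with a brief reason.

'MDXCIX': Check the rules: uses only the symbols I, V, X, L, C, D, M; no symbol is repeated more than three times in a row; V, L and D each appear at most once; the only places a smaller symbol precedes a larger one are the allowed subtractive pairs XC, IX, the symbol right after such a pair (if any) is smaller than the pair's first symbol, and otherwise the values never increase from left to right. Value: M (1000) + D (500) + XC (90) + IX (9) = 1599. So it is a valid standard Roman numeral.

Yes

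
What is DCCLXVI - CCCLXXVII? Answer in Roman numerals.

DCCLXVI = 766
CCCLXXVII = 377
766 - 377 = 389

CCCLXXXIX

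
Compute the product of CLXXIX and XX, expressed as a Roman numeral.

CLXXIX = 179
XX = 20
179 × 20 = 3580

MMMDLXXX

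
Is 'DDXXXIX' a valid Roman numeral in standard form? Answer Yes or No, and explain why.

'DDXXXIX': D should not appear more than once

No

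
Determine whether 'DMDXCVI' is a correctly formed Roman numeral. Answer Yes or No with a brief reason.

'DMDXCVI': D should not appear more than once

No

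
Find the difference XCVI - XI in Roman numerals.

XCVI = 96
XI = 11
96 - 11 = 85

LXXXV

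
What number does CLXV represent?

CLXV: C=100, L=50, X=10, V=5
100 + 50 + 10 + 5 = 165

165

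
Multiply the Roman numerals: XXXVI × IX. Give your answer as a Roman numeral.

XXXVI = 36
IX = 9
36 × 9 = 324

CCCXXIV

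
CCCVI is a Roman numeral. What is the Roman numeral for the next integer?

CCCVI = 306; next is 307

CCCVII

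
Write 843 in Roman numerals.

Convert 843 to Roman numerals:
  843 contains 1×500 (D)
  343 contains 3×100 (CCC)
  43 contains 1×40 (XL)
  3 contains 3×1 (III)

DCCCXLIII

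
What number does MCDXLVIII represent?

MCDXLVIII: M=1000, CD=400, XL=40, V=5, I=1, I=1, I=1
1000 + 400 + 40 + 5 + 1 + 1 + 1 = 1448

1448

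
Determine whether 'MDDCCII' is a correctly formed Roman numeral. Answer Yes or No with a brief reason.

'MDDCCII': D should not appear more than once

No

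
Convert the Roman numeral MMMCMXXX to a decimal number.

MMMCMXXX: M=1000, M=1000, M=1000, CM=900, X=10, X=10, X=10
1000 + 1000 + 1000 + 900 + 10 + 10 + 10 = 3930

3930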